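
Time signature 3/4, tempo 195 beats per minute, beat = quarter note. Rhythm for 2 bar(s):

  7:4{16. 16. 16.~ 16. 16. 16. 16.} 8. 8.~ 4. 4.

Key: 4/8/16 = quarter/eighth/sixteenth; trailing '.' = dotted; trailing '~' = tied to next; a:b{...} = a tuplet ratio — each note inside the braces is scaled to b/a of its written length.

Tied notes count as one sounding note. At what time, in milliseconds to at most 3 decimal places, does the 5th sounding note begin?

1. 0.0ms @ 0 + 65.934ms (3/14)
2. 65.934ms @ 3/14 + 65.934ms (3/14)
3. 131.868ms @ 3/7 + 131.868ms (3/7)
4. 263.736ms @ 6/7 + 65.934ms (3/14)
5. 329.67ms @ 15/14 + 65.934ms (3/14)
6. 395.604ms @ 9/7 + 65.934ms (3/14)
7. 461.538ms @ 3/2 + 230.769ms (3/4)
8. 692.308ms @ 9/4 + 692.308ms (9/4)
9. 1384.615ms @ 9/2 + 461.538ms (3/2)

note 5 onset = 15/14b = 329.67ms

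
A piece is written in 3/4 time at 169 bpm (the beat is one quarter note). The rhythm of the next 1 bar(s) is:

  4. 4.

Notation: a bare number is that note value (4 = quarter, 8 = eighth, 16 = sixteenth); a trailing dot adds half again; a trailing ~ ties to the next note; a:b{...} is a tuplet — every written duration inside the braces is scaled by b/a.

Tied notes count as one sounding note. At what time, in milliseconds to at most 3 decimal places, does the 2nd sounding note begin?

note 2 onset = 3/2b = 532.544ms

1. 0.0ms @ 0 + 532.544ms (3/2)
2. 532.544ms @ 3/2 + 532.544ms (3/2)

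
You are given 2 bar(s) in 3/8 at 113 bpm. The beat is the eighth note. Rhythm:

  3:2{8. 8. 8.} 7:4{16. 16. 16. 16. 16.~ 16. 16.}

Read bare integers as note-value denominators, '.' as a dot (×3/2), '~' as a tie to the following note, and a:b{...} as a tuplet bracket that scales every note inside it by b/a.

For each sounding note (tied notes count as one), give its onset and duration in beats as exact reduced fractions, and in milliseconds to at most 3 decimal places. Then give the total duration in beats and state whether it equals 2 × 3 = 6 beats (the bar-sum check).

1) 0.0ms=0b +530.973ms=1b
2) 530.973ms=1b +530.973ms=1b
3) 1061.947ms=2b +530.973ms=1b
4) 1592.92ms=3b +227.56ms=3/7b
5) 1820.48ms=24/7b +227.56ms=3/7b
6) 2048.04ms=27/7b +227.56ms=3/7b
7) 2275.601ms=30/7b +227.56ms=3/7b
8) 2503.161ms=33/7b +455.12ms=6/7b
9) 2958.281ms=39/7b +227.56ms=3/7b
Σ=6b of 6 (113bpm 3/8) — PASS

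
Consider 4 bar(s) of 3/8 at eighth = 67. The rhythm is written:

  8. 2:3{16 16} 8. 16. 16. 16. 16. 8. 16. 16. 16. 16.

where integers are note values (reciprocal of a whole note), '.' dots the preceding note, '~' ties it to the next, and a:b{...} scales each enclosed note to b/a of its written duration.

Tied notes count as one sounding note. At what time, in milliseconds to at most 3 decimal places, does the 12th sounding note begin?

1. 0.0ms @ 0 + 1343.284ms (3/2)
2. 1343.284ms @ 3/2 + 671.642ms (3/4)
3. 2014.925ms @ 9/4 + 671.642ms (3/4)
4. 2686.567ms @ 3 + 1343.284ms (3/2)
5. 4029.851ms @ 9/2 + 671.642ms (3/4)
6. 4701.493ms @ 21/4 + 671.642ms (3/4)
7. 5373.134ms @ 6 + 671.642ms (3/4)
8. 6044.776ms @ 27/4 + 671.642ms (3/4)
9. 6716.418ms @ 15/2 + 1343.284ms (3/2)
10. 8059.701ms @ 9 + 671.642ms (3/4)
11. 8731.343ms @ 39/4 + 671.642ms (3/4)
12. 9402.985ms @ 21/2 + 671.642ms (3/4)
13. 10074.627ms @ 45/4 + 671.642ms (3/4)

note 12 onset = 21/2b = 9402.985ms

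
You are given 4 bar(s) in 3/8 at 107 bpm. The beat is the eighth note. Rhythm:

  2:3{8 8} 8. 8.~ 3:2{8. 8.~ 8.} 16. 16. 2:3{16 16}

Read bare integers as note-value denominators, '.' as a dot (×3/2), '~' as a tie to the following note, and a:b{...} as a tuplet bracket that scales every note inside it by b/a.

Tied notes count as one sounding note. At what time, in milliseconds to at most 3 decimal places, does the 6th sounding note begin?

note 6 onset = 9b = 5046.729ms

1. 0.0ms @ 0 + 841.121ms (3/2)
2. 841.121ms @ 3/2 + 841.121ms (3/2)
3. 1682.243ms @ 3 + 841.121ms (3/2)
4. 2523.364ms @ 9/2 + 1401.869ms (5/2)
5. 3925.234ms @ 7 + 1121.495ms (2)
6. 5046.729ms @ 9 + 420.561ms (3/4)
7. 5467.29ms @ 39/4 + 420.561ms (3/4)
8. 5887.85ms @ 21/2 + 420.561ms (3/4)
9. 6308.411ms @ 45/4 + 420.561ms (3/4)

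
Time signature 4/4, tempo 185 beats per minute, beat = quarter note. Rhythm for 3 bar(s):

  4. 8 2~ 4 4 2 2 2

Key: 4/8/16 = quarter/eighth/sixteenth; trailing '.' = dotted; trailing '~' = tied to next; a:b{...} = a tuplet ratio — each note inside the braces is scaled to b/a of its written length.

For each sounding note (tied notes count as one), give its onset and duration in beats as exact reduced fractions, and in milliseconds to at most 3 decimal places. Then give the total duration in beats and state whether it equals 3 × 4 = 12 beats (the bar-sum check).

1) 0.0ms=0b +486.486ms=3/2b
2) 486.486ms=3/2b +162.162ms=1/2b
3) 648.649ms=2b +972.973ms=3b
4) 1621.622ms=5b +324.324ms=1b
5) 1945.946ms=6b +648.649ms=2b
6) 2594.595ms=8b +648.649ms=2b
7) 3243.243ms=10b +648.649ms=2b
Σ=12b of 12 (185bpm 4/4) — PASS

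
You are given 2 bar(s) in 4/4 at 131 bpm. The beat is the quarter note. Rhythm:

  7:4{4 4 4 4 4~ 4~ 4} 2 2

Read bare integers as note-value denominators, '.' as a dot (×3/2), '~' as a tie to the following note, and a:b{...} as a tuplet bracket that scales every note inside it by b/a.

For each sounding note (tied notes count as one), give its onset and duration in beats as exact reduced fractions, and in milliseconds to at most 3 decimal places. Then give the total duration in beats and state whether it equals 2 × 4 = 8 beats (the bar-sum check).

1) 0.0ms=0b +261.723ms=4/7b
2) 261.723ms=4/7b +261.723ms=4/7b
3) 523.446ms=8/7b +261.723ms=4/7b
4) 785.169ms=12/7b +261.723ms=4/7b
5) 1046.892ms=16/7b +785.169ms=12/7b
6) 1832.061ms=4b +916.031ms=2b
7) 2748.092ms=6b +916.031ms=2b
Σ=8b of 8 (131bpm 4/4) — PASS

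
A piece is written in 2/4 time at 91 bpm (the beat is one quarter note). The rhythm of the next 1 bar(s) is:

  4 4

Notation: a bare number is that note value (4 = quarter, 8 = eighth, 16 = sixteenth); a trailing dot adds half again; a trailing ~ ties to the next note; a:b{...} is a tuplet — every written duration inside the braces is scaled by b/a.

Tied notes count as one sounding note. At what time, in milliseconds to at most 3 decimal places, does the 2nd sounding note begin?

1. 0.0ms @ 0 + 659.341ms (1)
2. 659.341ms @ 1 + 659.341ms (1)

note 2 onset = 1b = 659.341ms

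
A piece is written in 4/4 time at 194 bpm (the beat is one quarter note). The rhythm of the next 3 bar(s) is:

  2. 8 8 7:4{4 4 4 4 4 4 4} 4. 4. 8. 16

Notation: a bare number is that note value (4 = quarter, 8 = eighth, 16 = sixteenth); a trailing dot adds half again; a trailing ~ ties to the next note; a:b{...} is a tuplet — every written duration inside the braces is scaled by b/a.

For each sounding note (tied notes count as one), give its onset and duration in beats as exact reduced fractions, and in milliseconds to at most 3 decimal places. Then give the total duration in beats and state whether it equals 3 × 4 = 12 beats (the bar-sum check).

1) 0.0ms=0b +927.835ms=3b
2) 927.835ms=3b +154.639ms=1/2b
3) 1082.474ms=7/2b +154.639ms=1/2b
4) 1237.113ms=4b +176.73ms=4/7b
5) 1413.844ms=32/7b +176.73ms=4/7b
6) 1590.574ms=36/7b +176.73ms=4/7b
7) 1767.305ms=40/7b +176.73ms=4/7b
8) 1944.035ms=44/7b +176.73ms=4/7b
9) 2120.766ms=48/7b +176.73ms=4/7b
10) 2297.496ms=52/7b +176.73ms=4/7b
11) 2474.227ms=8b +463.918ms=3/2b
12) 2938.144ms=19/2b +463.918ms=3/2b
13) 3402.062ms=11b +231.959ms=3/4b
14) 3634.021ms=47/4b +77.32ms=1/4b
Σ=12b of 12 (194bpm 4/4) — PASS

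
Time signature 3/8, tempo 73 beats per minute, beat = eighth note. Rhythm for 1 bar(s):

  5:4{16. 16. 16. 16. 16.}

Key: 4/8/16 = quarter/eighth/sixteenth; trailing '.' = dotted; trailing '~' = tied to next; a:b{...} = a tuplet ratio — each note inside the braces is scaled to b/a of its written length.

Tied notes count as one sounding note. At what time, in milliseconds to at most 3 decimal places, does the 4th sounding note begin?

1. 0.0ms @ 0 + 493.151ms (3/5)
2. 493.151ms @ 3/5 + 493.151ms (3/5)
3. 986.301ms @ 6/5 + 493.151ms (3/5)
4. 1479.452ms @ 9/5 + 493.151ms (3/5)
5. 1972.603ms @ 12/5 + 493.151ms (3/5)

note 4 onset = 9/5b = 1479.452ms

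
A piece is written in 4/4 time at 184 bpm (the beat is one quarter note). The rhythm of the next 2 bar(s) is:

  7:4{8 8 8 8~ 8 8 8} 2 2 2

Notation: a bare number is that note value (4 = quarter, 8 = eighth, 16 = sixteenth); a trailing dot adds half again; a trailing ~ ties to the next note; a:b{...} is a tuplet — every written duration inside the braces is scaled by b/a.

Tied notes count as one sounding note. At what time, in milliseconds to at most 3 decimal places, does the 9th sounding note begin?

1. 0.0ms @ 0 + 93.168ms (2/7)
2. 93.168ms @ 2/7 + 93.168ms (2/7)
3. 186.335ms @ 4/7 + 93.168ms (2/7)
4. 279.503ms @ 6/7 + 186.335ms (4/7)
5. 465.839ms @ 10/7 + 93.168ms (2/7)
6. 559.006ms @ 12/7 + 93.168ms (2/7)
7. 652.174ms @ 2 + 652.174ms (2)
8. 1304.348ms @ 4 + 652.174ms (2)
9. 1956.522ms @ 6 + 652.174ms (2)

note 9 onset = 6b = 1956.522ms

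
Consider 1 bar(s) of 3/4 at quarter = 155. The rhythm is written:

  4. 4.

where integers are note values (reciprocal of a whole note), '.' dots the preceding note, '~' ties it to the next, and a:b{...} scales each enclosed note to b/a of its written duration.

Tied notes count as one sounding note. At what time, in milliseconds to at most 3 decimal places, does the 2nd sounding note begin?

1. 0.0ms @ 0 + 580.645ms (3/2)
2. 580.645ms @ 3/2 + 580.645ms (3/2)

note 2 onset = 3/2b = 580.645ms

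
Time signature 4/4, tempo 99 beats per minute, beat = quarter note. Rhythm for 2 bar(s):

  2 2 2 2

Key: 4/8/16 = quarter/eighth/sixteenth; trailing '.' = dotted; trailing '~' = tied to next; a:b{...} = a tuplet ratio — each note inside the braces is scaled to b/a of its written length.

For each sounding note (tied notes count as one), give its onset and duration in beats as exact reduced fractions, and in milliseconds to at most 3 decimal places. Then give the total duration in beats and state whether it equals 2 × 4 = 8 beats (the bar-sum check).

1) 0.0ms=0b +1212.121ms=2b
2) 1212.121ms=2b +1212.121ms=2b
3) 2424.242ms=4b +1212.121ms=2b
4) 3636.364ms=6b +1212.121ms=2b
Σ=8b of 8 (99bpm 4/4) — PASS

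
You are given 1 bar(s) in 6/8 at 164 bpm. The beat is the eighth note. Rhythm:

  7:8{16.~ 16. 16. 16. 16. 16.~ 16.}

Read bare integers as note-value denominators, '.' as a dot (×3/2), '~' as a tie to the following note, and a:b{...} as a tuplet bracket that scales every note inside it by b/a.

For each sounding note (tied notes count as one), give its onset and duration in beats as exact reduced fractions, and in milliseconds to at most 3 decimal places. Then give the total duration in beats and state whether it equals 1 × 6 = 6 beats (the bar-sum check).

1) 0.0ms=0b +627.178ms=12/7b
2) 627.178ms=12/7b +313.589ms=6/7b
3) 940.767ms=18/7b +313.589ms=6/7b
4) 1254.355ms=24/7b +313.589ms=6/7b
5) 1567.944ms=30/7b +627.178ms=12/7b
Σ=6b of 6 (164bpm 6/8) — PASS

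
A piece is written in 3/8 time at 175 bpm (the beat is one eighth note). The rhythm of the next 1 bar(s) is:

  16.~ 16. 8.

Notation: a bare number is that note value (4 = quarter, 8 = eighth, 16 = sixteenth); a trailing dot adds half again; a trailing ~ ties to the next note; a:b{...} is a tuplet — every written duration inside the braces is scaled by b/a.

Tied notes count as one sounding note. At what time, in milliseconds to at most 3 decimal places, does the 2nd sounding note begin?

1. 0.0ms @ 0 + 514.286ms (3/2)
2. 514.286ms @ 3/2 + 514.286ms (3/2)

note 2 onset = 3/2b = 514.286ms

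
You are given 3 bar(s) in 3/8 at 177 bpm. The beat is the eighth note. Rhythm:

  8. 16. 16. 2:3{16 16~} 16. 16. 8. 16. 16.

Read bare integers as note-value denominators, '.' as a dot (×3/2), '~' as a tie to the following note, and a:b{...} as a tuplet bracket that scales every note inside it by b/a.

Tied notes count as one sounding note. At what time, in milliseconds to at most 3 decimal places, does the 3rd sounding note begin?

1. 0.0ms @ 0 + 508.475ms (3/2)
2. 508.475ms @ 3/2 + 254.237ms (3/4)
3. 762.712ms @ 9/4 + 254.237ms (3/4)
4. 1016.949ms @ 3 + 254.237ms (3/4)
5. 1271.186ms @ 15/4 + 508.475ms (3/2)
6. 1779.661ms @ 21/4 + 254.237ms (3/4)
7. 2033.898ms @ 6 + 508.475ms (3/2)
8. 2542.373ms @ 15/2 + 254.237ms (3/4)
9. 2796.61ms @ 33/4 + 254.237ms (3/4)

note 3 onset = 9/4b = 762.712ms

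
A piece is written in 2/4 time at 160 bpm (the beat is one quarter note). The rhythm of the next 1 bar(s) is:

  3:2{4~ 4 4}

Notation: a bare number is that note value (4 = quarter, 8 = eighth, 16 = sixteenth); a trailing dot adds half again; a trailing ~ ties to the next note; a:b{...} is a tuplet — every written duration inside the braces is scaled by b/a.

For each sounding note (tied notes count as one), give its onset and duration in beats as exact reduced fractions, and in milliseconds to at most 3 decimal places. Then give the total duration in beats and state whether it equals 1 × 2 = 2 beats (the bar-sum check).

1) 0.0ms=0b +500.0ms=4/3b
2) 500.0ms=4/3b +250.0ms=2/3b
Σ=2b of 2 (160bpm 2/4) — PASS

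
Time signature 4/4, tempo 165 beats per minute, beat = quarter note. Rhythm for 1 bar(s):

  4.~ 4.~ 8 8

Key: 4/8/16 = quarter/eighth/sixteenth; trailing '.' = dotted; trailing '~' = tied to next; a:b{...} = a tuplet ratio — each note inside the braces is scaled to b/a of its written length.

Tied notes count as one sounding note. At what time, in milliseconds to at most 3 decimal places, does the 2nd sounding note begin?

1. 0.0ms @ 0 + 1272.727ms (7/2)
2. 1272.727ms @ 7/2 + 181.818ms (1/2)

note 2 onset = 7/2b = 1272.727ms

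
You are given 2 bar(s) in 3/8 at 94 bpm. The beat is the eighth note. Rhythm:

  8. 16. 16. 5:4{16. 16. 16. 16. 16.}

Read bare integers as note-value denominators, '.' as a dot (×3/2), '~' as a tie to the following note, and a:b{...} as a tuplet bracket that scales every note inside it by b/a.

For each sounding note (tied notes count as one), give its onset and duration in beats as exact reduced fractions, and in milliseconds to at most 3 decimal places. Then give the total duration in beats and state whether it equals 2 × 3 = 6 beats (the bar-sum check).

1) 0.0ms=0b +957.447ms=3/2b
2) 957.447ms=3/2b +478.723ms=3/4b
3) 1436.17ms=9/4b +478.723ms=3/4b
4) 1914.894ms=3b +382.979ms=3/5b
5) 2297.872ms=18/5b +382.979ms=3/5b
6) 2680.851ms=21/5b +382.979ms=3/5b
7) 3063.83ms=24/5b +382.979ms=3/5b
8) 3446.809ms=27/5b +382.979ms=3/5b
Σ=6b of 6 (94bpm 3/8) — PASS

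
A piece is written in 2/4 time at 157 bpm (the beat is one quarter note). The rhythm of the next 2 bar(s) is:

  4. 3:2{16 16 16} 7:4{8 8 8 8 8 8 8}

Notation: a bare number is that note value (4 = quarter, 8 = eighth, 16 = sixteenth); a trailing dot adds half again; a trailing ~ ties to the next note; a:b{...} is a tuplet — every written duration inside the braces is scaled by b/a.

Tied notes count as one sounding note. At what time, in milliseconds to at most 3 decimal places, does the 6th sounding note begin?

1. 0.0ms @ 0 + 573.248ms (3/2)
2. 573.248ms @ 3/2 + 63.694ms (1/6)
3. 636.943ms @ 5/3 + 63.694ms (1/6)
4. 700.637ms @ 11/6 + 63.694ms (1/6)
5. 764.331ms @ 2 + 109.19ms (2/7)
6. 873.521ms @ 16/7 + 109.19ms (2/7)
7. 982.712ms @ 18/7 + 109.19ms (2/7)
8. 1091.902ms @ 20/7 + 109.19ms (2/7)
9. 1201.092ms @ 22/7 + 109.19ms (2/7)
10. 1310.282ms @ 24/7 + 109.19ms (2/7)
11. 1419.472ms @ 26/7 + 109.19ms (2/7)

note 6 onset = 16/7b = 873.521ms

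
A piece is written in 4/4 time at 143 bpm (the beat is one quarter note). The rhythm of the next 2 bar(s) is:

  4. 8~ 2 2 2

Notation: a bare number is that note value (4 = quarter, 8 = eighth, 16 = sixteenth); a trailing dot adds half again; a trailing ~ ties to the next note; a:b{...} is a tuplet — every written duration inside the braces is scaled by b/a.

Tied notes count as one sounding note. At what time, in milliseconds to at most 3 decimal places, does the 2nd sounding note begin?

1. 0.0ms @ 0 + 629.371ms (3/2)
2. 629.371ms @ 3/2 + 1048.951ms (5/2)
3. 1678.322ms @ 4 + 839.161ms (2)
4. 2517.483ms @ 6 + 839.161ms (2)

note 2 onset = 3/2b = 629.371ms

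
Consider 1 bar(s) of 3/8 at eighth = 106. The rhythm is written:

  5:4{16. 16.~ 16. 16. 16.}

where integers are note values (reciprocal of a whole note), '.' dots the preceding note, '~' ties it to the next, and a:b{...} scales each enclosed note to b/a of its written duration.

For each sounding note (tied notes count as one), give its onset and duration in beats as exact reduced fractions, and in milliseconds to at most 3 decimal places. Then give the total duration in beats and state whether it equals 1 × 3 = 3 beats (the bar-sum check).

1) 0.0ms=0b +339.623ms=3/5b
2) 339.623ms=3/5b +679.245ms=6/5b
3) 1018.868ms=9/5b +339.623ms=3/5b
4) 1358.491ms=12/5b +339.623ms=3/5b
Σ=3b of 3 (106bpm 3/8) — PASS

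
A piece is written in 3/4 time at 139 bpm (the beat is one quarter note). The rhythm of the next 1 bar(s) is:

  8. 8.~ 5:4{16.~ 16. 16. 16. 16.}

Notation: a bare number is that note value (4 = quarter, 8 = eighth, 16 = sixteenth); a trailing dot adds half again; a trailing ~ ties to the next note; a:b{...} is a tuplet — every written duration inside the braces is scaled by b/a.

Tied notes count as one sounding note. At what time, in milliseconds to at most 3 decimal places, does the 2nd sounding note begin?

note 2 onset = 3/4b = 323.741ms

1. 0.0ms @ 0 + 323.741ms (3/4)
2. 323.741ms @ 3/4 + 582.734ms (27/20)
3. 906.475ms @ 21/10 + 129.496ms (3/10)
4. 1035.971ms @ 12/5 + 129.496ms (3/10)
5. 1165.468ms @ 27/10 + 129.496ms (3/10)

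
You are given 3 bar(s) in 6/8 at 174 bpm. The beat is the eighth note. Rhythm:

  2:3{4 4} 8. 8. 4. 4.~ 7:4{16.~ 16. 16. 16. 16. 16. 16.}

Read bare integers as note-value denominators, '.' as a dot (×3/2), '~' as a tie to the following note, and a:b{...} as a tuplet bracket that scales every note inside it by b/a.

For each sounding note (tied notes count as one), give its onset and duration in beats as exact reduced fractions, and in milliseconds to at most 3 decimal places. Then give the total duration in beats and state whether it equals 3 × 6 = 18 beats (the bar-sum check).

1) 0.0ms=0b +1034.483ms=3b
2) 1034.483ms=3b +1034.483ms=3b
3) 2068.966ms=6b +517.241ms=3/2b
4) 2586.207ms=15/2b +517.241ms=3/2b
5) 3103.448ms=9b +1034.483ms=3b
6) 4137.931ms=12b +1330.049ms=27/7b
7) 5467.98ms=111/7b +147.783ms=3/7b
8) 5615.764ms=114/7b +147.783ms=3/7b
9) 5763.547ms=117/7b +147.783ms=3/7b
10) 5911.33ms=120/7b +147.783ms=3/7b
11) 6059.113ms=123/7b +147.783ms=3/7b
Σ=18b of 18 (174bpm 6/8) — PASS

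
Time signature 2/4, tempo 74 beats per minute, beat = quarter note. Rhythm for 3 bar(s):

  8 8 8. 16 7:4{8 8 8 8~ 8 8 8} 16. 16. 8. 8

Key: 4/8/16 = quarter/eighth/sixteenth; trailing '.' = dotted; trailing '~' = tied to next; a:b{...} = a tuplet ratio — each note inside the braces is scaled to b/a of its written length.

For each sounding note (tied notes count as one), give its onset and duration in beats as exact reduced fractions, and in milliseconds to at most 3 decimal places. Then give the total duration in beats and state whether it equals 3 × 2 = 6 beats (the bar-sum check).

1) 0.0ms=0b +405.405ms=1/2b
2) 405.405ms=1/2b +405.405ms=1/2b
3) 810.811ms=1b +608.108ms=3/4b
4) 1418.919ms=7/4b +202.703ms=1/4b
5) 1621.622ms=2b +231.66ms=2/7b
6) 1853.282ms=16/7b +231.66ms=2/7b
7) 2084.942ms=18/7b +231.66ms=2/7b
8) 2316.602ms=20/7b +463.32ms=4/7b
9) 2779.923ms=24/7b +231.66ms=2/7b
10) 3011.583ms=26/7b +231.66ms=2/7b
11) 3243.243ms=4b +304.054ms=3/8b
12) 3547.297ms=35/8b +304.054ms=3/8b
13) 3851.351ms=19/4b +608.108ms=3/4b
14) 4459.459ms=11/2b +405.405ms=1/2b
Σ=6b of 6 (74bpm 2/4) — PASS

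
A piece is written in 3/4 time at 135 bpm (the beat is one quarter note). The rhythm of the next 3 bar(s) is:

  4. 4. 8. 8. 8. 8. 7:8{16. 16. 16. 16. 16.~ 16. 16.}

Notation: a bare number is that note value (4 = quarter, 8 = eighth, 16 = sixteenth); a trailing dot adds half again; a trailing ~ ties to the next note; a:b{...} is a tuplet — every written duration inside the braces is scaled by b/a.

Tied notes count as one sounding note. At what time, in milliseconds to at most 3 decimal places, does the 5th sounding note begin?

note 5 onset = 9/2b = 2000.0ms

1. 0.0ms @ 0 + 666.667ms (3/2)
2. 666.667ms @ 3/2 + 666.667ms (3/2)
3. 1333.333ms @ 3 + 333.333ms (3/4)
4. 1666.667ms @ 15/4 + 333.333ms (3/4)
5. 2000.0ms @ 9/2 + 333.333ms (3/4)
6. 2333.333ms @ 21/4 + 333.333ms (3/4)
7. 2666.667ms @ 6 + 190.476ms (3/7)
8. 2857.143ms @ 45/7 + 190.476ms (3/7)
9. 3047.619ms @ 48/7 + 190.476ms (3/7)
10. 3238.095ms @ 51/7 + 190.476ms (3/7)
11. 3428.571ms @ 54/7 + 380.952ms (6/7)
12. 3809.524ms @ 60/7 + 190.476ms (3/7)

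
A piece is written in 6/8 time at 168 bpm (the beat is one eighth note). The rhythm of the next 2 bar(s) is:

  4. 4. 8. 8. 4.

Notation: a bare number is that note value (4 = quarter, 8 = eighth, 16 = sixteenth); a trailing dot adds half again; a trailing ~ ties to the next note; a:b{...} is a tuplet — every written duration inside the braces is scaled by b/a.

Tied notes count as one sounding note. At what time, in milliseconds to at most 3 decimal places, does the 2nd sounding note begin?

1. 0.0ms @ 0 + 1071.429ms (3)
2. 1071.429ms @ 3 + 1071.429ms (3)
3. 2142.857ms @ 6 + 535.714ms (3/2)
4. 2678.571ms @ 15/2 + 535.714ms (3/2)
5. 3214.286ms @ 9 + 1071.429ms (3)

note 2 onset = 3b = 1071.429ms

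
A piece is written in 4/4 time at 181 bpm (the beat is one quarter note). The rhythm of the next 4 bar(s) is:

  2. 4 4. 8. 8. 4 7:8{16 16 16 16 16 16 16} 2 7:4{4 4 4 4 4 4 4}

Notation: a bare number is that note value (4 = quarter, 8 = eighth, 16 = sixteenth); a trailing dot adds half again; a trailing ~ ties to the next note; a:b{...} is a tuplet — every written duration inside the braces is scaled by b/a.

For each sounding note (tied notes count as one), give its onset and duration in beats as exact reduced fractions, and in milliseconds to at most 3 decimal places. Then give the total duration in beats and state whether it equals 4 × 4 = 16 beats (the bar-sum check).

1) 0.0ms=0b +994.475ms=3b
2) 994.475ms=3b +331.492ms=1b
3) 1325.967ms=4b +497.238ms=3/2b
4) 1823.204ms=11/2b +248.619ms=3/4b
5) 2071.823ms=25/4b +248.619ms=3/4b
6) 2320.442ms=7b +331.492ms=1b
7) 2651.934ms=8b +94.712ms=2/7b
8) 2746.646ms=58/7b +94.712ms=2/7b
9) 2841.358ms=60/7b +94.712ms=2/7b
10) 2936.069ms=62/7b +94.712ms=2/7b
11) 3030.781ms=64/7b +94.712ms=2/7b
12) 3125.493ms=66/7b +94.712ms=2/7b
13) 3220.205ms=68/7b +94.712ms=2/7b
14) 3314.917ms=10b +662.983ms=2b
15) 3977.901ms=12b +189.424ms=4/7b
16) 4167.324ms=88/7b +189.424ms=4/7b
17) 4356.748ms=92/7b +189.424ms=4/7b
18) 4546.172ms=96/7b +189.424ms=4/7b
19) 4735.596ms=100/7b +189.424ms=4/7b
20) 4925.02ms=104/7b +189.424ms=4/7b
21) 5114.444ms=108/7b +189.424ms=4/7b
Σ=16b of 16 (181bpm 4/4) — PASS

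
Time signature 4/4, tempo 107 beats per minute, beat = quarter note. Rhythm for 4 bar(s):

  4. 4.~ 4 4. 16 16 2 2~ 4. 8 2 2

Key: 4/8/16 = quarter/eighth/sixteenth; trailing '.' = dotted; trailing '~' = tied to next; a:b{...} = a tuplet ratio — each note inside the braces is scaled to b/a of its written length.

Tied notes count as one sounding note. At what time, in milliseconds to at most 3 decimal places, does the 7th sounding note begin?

note 7 onset = 8b = 4485.981ms

1. 0.0ms @ 0 + 841.121ms (3/2)
2. 841.121ms @ 3/2 + 1401.869ms (5/2)
3. 2242.991ms @ 4 + 841.121ms (3/2)
4. 3084.112ms @ 11/2 + 140.187ms (1/4)
5. 3224.299ms @ 23/4 + 140.187ms (1/4)
6. 3364.486ms @ 6 + 1121.495ms (2)
7. 4485.981ms @ 8 + 1962.617ms (7/2)
8. 6448.598ms @ 23/2 + 280.374ms (1/2)
9. 6728.972ms @ 12 + 1121.495ms (2)
10. 7850.467ms @ 14 + 1121.495ms (2)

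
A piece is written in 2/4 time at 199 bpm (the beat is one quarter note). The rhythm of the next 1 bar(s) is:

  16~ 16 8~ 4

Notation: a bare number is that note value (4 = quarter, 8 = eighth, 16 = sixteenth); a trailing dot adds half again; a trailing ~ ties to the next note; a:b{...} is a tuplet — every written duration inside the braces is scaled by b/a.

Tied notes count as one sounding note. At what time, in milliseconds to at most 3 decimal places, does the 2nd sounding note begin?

note 2 onset = 1/2b = 150.754ms

1. 0.0ms @ 0 + 150.754ms (1/2)
2. 150.754ms @ 1/2 + 452.261ms (3/2)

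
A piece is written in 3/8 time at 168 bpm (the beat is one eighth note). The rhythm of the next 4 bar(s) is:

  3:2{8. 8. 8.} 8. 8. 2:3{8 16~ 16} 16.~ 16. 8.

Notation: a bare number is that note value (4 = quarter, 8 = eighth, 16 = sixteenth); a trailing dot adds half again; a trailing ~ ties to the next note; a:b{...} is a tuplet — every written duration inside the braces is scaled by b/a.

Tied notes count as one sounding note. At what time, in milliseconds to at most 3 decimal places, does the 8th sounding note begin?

1. 0.0ms @ 0 + 357.143ms (1)
2. 357.143ms @ 1 + 357.143ms (1)
3. 714.286ms @ 2 + 357.143ms (1)
4. 1071.429ms @ 3 + 535.714ms (3/2)
5. 1607.143ms @ 9/2 + 535.714ms (3/2)
6. 2142.857ms @ 6 + 535.714ms (3/2)
7. 2678.571ms @ 15/2 + 535.714ms (3/2)
8. 3214.286ms @ 9 + 535.714ms (3/2)
9. 3750.0ms @ 21/2 + 535.714ms (3/2)

note 8 onset = 9b = 3214.286ms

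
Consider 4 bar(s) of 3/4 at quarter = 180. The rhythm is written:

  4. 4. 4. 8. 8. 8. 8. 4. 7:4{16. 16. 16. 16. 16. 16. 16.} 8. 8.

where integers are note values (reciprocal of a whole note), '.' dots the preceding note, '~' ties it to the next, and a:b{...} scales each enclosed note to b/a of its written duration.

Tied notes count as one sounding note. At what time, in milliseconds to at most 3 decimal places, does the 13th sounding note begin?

1. 0.0ms @ 0 + 500.0ms (3/2)
2. 500.0ms @ 3/2 + 500.0ms (3/2)
3. 1000.0ms @ 3 + 500.0ms (3/2)
4. 1500.0ms @ 9/2 + 250.0ms (3/4)
5. 1750.0ms @ 21/4 + 250.0ms (3/4)
6. 2000.0ms @ 6 + 250.0ms (3/4)
7. 2250.0ms @ 27/4 + 250.0ms (3/4)
8. 2500.0ms @ 15/2 + 500.0ms (3/2)
9. 3000.0ms @ 9 + 71.429ms (3/14)
10. 3071.429ms @ 129/14 + 71.429ms (3/14)
11. 3142.857ms @ 66/7 + 71.429ms (3/14)
12. 3214.286ms @ 135/14 + 71.429ms (3/14)
13. 3285.714ms @ 69/7 + 71.429ms (3/14)
14. 3357.143ms @ 141/14 + 71.429ms (3/14)
15. 3428.571ms @ 72/7 + 71.429ms (3/14)
16. 3500.0ms @ 21/2 + 250.0ms (3/4)
17. 3750.0ms @ 45/4 + 250.0ms (3/4)

note 13 onset = 69/7b = 3285.714ms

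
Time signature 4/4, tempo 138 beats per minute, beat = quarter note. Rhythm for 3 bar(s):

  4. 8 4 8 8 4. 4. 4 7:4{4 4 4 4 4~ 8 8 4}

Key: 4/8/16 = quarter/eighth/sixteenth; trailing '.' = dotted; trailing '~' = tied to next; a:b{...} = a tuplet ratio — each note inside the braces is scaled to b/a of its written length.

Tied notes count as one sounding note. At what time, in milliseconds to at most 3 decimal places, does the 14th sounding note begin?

1. 0.0ms @ 0 + 652.174ms (3/2)
2. 652.174ms @ 3/2 + 217.391ms (1/2)
3. 869.565ms @ 2 + 434.783ms (1)
4. 1304.348ms @ 3 + 217.391ms (1/2)
5. 1521.739ms @ 7/2 + 217.391ms (1/2)
6. 1739.13ms @ 4 + 652.174ms (3/2)
7. 2391.304ms @ 11/2 + 652.174ms (3/2)
8. 3043.478ms @ 7 + 434.783ms (1)
9. 3478.261ms @ 8 + 248.447ms (4/7)
10. 3726.708ms @ 60/7 + 248.447ms (4/7)
11. 3975.155ms @ 64/7 + 248.447ms (4/7)
12. 4223.602ms @ 68/7 + 248.447ms (4/7)
13. 4472.05ms @ 72/7 + 372.671ms (6/7)
14. 4844.72ms @ 78/7 + 124.224ms (2/7)
15. 4968.944ms @ 80/7 + 248.447ms (4/7)

note 14 onset = 78/7b = 4844.72ms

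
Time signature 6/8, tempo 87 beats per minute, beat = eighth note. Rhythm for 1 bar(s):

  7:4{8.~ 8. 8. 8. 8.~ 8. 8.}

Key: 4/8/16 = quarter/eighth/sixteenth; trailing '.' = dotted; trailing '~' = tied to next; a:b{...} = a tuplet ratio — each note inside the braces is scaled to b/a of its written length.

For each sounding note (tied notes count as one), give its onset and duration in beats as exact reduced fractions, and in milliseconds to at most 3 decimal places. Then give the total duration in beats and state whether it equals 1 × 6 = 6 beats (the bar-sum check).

1) 0.0ms=0b +1182.266ms=12/7b
2) 1182.266ms=12/7b +591.133ms=6/7b
3) 1773.399ms=18/7b +591.133ms=6/7b
4) 2364.532ms=24/7b +1182.266ms=12/7b
5) 3546.798ms=36/7b +591.133ms=6/7b
Σ=6b of 6 (87bpm 6/8) — PASS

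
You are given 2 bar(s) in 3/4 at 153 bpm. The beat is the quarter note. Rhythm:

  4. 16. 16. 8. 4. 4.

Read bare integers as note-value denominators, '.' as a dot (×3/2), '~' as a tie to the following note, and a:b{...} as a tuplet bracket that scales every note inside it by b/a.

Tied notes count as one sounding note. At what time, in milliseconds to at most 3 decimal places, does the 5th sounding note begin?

note 5 onset = 3b = 1176.471ms

1. 0.0ms @ 0 + 588.235ms (3/2)
2. 588.235ms @ 3/2 + 147.059ms (3/8)
3. 735.294ms @ 15/8 + 147.059ms (3/8)
4. 882.353ms @ 9/4 + 294.118ms (3/4)
5. 1176.471ms @ 3 + 588.235ms (3/2)
6. 1764.706ms @ 9/2 + 588.235ms (3/2)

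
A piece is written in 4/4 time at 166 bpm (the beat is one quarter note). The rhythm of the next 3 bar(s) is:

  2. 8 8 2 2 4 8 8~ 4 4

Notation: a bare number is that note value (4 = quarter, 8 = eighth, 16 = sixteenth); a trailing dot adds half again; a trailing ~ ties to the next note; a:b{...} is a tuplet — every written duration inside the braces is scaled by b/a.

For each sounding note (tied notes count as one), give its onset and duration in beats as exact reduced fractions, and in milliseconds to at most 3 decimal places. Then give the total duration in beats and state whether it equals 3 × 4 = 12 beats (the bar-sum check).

1) 0.0ms=0b +1084.337ms=3b
2) 1084.337ms=3b +180.723ms=1/2b
3) 1265.06ms=7/2b +180.723ms=1/2b
4) 1445.783ms=4b +722.892ms=2b
5) 2168.675ms=6b +722.892ms=2b
6) 2891.566ms=8b +361.446ms=1b
7) 3253.012ms=9b +180.723ms=1/2b
8) 3433.735ms=19/2b +542.169ms=3/2b
9) 3975.904ms=11b +361.446ms=1b
Σ=12b of 12 (166bpm 4/4) — PASS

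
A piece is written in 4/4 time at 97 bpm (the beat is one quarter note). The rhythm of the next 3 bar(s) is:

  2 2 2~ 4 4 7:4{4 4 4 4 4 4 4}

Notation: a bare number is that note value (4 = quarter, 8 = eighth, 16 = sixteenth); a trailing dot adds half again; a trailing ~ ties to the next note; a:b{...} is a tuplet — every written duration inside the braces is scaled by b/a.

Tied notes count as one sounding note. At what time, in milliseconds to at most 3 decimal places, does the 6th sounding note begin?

note 6 onset = 60/7b = 5301.915ms

1. 0.0ms @ 0 + 1237.113ms (2)
2. 1237.113ms @ 2 + 1237.113ms (2)
3. 2474.227ms @ 4 + 1855.67ms (3)
4. 4329.897ms @ 7 + 618.557ms (1)
5. 4948.454ms @ 8 + 353.461ms (4/7)
6. 5301.915ms @ 60/7 + 353.461ms (4/7)
7. 5655.376ms @ 64/7 + 353.461ms (4/7)
8. 6008.837ms @ 68/7 + 353.461ms (4/7)
9. 6362.297ms @ 72/7 + 353.461ms (4/7)
10. 6715.758ms @ 76/7 + 353.461ms (4/7)
11. 7069.219ms @ 80/7 + 353.461ms (4/7)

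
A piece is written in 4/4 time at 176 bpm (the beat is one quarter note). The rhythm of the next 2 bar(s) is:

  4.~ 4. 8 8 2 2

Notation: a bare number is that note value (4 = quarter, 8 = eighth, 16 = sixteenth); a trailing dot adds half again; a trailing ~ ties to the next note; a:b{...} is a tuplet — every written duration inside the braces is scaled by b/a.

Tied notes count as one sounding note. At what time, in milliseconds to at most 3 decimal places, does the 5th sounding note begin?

note 5 onset = 6b = 2045.455ms

1. 0.0ms @ 0 + 1022.727ms (3)
2. 1022.727ms @ 3 + 170.455ms (1/2)
3. 1193.182ms @ 7/2 + 170.455ms (1/2)
4. 1363.636ms @ 4 + 681.818ms (2)
5. 2045.455ms @ 6 + 681.818ms (2)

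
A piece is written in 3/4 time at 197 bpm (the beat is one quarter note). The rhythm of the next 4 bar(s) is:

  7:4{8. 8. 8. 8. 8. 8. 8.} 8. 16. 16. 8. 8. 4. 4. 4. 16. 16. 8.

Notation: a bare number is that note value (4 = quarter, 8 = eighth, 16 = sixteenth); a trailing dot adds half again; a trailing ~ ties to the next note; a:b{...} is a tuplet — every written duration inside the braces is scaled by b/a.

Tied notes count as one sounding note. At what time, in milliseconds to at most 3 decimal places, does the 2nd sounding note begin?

1. 0.0ms @ 0 + 130.529ms (3/7)
2. 130.529ms @ 3/7 + 130.529ms (3/7)
3. 261.059ms @ 6/7 + 130.529ms (3/7)
4. 391.588ms @ 9/7 + 130.529ms (3/7)
5. 522.117ms @ 12/7 + 130.529ms (3/7)
6. 652.647ms @ 15/7 + 130.529ms (3/7)
7. 783.176ms @ 18/7 + 130.529ms (3/7)
8. 913.706ms @ 3 + 228.426ms (3/4)
9. 1142.132ms @ 15/4 + 114.213ms (3/8)
10. 1256.345ms @ 33/8 + 114.213ms (3/8)
11. 1370.558ms @ 9/2 + 228.426ms (3/4)
12. 1598.985ms @ 21/4 + 228.426ms (3/4)
13. 1827.411ms @ 6 + 456.853ms (3/2)
14. 2284.264ms @ 15/2 + 456.853ms (3/2)
15. 2741.117ms @ 9 + 456.853ms (3/2)
16. 3197.97ms @ 21/2 + 114.213ms (3/8)
17. 3312.183ms @ 87/8 + 114.213ms (3/8)
18. 3426.396ms @ 45/4 + 228.426ms (3/4)

note 2 onset = 3/7b = 130.529ms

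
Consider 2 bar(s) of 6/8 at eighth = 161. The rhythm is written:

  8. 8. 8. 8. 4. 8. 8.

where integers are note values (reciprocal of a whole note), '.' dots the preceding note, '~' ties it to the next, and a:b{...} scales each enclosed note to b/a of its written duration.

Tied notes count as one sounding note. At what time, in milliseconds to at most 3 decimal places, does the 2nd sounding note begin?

1. 0.0ms @ 0 + 559.006ms (3/2)
2. 559.006ms @ 3/2 + 559.006ms (3/2)
3. 1118.012ms @ 3 + 559.006ms (3/2)
4. 1677.019ms @ 9/2 + 559.006ms (3/2)
5. 2236.025ms @ 6 + 1118.012ms (3)
6. 3354.037ms @ 9 + 559.006ms (3/2)
7. 3913.043ms @ 21/2 + 559.006ms (3/2)

note 2 onset = 3/2b = 559.006ms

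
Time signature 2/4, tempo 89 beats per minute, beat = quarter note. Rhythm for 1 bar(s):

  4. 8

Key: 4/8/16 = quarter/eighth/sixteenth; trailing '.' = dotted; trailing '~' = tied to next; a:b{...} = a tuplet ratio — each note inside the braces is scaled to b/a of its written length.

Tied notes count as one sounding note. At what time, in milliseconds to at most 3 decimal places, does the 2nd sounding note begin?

1. 0.0ms @ 0 + 1011.236ms (3/2)
2. 1011.236ms @ 3/2 + 337.079ms (1/2)

note 2 onset = 3/2b = 1011.236ms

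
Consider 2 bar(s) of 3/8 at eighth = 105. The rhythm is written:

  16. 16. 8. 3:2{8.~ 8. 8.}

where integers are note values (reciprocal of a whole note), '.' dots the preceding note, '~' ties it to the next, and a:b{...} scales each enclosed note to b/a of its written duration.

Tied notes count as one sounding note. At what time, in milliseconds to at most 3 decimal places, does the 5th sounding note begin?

1. 0.0ms @ 0 + 428.571ms (3/4)
2. 428.571ms @ 3/4 + 428.571ms (3/4)
3. 857.143ms @ 3/2 + 857.143ms (3/2)
4. 1714.286ms @ 3 + 1142.857ms (2)
5. 2857.143ms @ 5 + 571.429ms (1)

note 5 onset = 5b = 2857.143ms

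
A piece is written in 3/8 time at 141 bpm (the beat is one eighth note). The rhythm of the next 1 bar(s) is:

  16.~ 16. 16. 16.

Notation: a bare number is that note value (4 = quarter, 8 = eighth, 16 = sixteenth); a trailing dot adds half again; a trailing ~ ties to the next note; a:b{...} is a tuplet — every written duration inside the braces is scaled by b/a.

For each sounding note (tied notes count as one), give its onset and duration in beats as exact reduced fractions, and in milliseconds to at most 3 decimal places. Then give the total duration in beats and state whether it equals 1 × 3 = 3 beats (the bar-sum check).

1) 0.0ms=0b +638.298ms=3/2b
2) 638.298ms=3/2b +319.149ms=3/4b
3) 957.447ms=9/4b +319.149ms=3/4b
Σ=3b of 3 (141bpm 3/8) — PASS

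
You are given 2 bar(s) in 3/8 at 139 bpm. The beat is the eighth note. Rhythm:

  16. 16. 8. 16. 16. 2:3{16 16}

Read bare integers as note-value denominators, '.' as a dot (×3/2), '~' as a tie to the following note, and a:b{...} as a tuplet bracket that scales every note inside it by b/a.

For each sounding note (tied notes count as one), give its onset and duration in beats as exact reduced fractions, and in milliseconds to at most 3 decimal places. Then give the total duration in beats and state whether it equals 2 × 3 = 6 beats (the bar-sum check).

1) 0.0ms=0b +323.741ms=3/4b
2) 323.741ms=3/4b +323.741ms=3/4b
3) 647.482ms=3/2b +647.482ms=3/2b
4) 1294.964ms=3b +323.741ms=3/4b
5) 1618.705ms=15/4b +323.741ms=3/4b
6) 1942.446ms=9/2b +323.741ms=3/4b
7) 2266.187ms=21/4b +323.741ms=3/4b
Σ=6b of 6 (139bpm 3/8) — PASS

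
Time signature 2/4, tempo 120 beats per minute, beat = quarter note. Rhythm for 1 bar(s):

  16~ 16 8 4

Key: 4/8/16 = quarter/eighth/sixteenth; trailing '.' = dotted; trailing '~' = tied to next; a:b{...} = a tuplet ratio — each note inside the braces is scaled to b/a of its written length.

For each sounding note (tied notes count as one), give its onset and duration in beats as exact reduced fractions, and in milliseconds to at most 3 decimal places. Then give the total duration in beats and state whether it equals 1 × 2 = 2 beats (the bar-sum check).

1) 0.0ms=0b +250.0ms=1/2b
2) 250.0ms=1/2b +250.0ms=1/2b
3) 500.0ms=1b +500.0ms=1b
Σ=2b of 2 (120bpm 2/4) — PASS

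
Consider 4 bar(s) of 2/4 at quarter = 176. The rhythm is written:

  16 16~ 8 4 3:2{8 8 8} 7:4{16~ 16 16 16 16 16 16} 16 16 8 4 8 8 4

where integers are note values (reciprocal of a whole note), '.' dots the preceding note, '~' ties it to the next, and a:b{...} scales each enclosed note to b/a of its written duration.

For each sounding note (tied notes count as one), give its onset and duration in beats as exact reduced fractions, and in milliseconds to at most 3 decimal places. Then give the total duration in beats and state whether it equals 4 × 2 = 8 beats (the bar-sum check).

1) 0.0ms=0b +85.227ms=1/4b
2) 85.227ms=1/4b +255.682ms=3/4b
3) 340.909ms=1b +340.909ms=1b
4) 681.818ms=2b +113.636ms=1/3b
5) 795.455ms=7/3b +113.636ms=1/3b
6) 909.091ms=8/3b +113.636ms=1/3b
7) 1022.727ms=3b +97.403ms=2/7b
8) 1120.13ms=23/7b +48.701ms=1/7b
9) 1168.831ms=24/7b +48.701ms=1/7b
10) 1217.532ms=25/7b +48.701ms=1/7b
11) 1266.234ms=26/7b +48.701ms=1/7b
12) 1314.935ms=27/7b +48.701ms=1/7b
13) 1363.636ms=4b +85.227ms=1/4b
14) 1448.864ms=17/4b +85.227ms=1/4b
15) 1534.091ms=9/2b +170.455ms=1/2b
16) 1704.545ms=5b +340.909ms=1b
17) 2045.455ms=6b +170.455ms=1/2b
18) 2215.909ms=13/2b +170.455ms=1/2b
19) 2386.364ms=7b +340.909ms=1b
Σ=8b of 8 (176bpm 2/4) — PASS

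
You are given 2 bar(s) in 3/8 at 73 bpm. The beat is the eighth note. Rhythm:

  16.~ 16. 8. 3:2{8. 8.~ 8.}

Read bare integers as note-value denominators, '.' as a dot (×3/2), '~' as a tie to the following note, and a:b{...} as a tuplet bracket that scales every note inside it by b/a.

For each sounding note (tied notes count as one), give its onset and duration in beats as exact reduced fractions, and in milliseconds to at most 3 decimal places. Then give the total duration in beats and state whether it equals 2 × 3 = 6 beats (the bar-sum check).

1) 0.0ms=0b +1232.877ms=3/2b
2) 1232.877ms=3/2b +1232.877ms=3/2b
3) 2465.753ms=3b +821.918ms=1b
4) 3287.671ms=4b +1643.836ms=2b
Σ=6b of 6 (73bpm 3/8) — PASS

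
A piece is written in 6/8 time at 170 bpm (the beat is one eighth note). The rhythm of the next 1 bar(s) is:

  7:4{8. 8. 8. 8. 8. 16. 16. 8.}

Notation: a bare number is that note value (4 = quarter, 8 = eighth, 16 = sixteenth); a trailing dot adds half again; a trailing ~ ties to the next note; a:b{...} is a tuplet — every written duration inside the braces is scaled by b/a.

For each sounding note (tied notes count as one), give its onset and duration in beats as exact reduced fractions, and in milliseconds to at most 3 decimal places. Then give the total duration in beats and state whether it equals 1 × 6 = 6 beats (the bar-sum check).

1) 0.0ms=0b +302.521ms=6/7b
2) 302.521ms=6/7b +302.521ms=6/7b
3) 605.042ms=12/7b +302.521ms=6/7b
4) 907.563ms=18/7b +302.521ms=6/7b
5) 1210.084ms=24/7b +302.521ms=6/7b
6) 1512.605ms=30/7b +151.261ms=3/7b
7) 1663.866ms=33/7b +151.261ms=3/7b
8) 1815.126ms=36/7b +302.521ms=6/7b
Σ=6b of 6 (170bpm 6/8) — PASS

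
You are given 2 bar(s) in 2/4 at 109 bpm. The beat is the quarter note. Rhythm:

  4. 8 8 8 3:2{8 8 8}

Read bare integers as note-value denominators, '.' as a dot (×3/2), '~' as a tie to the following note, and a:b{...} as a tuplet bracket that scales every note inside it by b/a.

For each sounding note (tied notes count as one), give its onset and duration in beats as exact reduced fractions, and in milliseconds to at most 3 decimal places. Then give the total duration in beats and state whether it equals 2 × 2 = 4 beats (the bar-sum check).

1) 0.0ms=0b +825.688ms=3/2b
2) 825.688ms=3/2b +275.229ms=1/2b
3) 1100.917ms=2b +275.229ms=1/2b
4) 1376.147ms=5/2b +275.229ms=1/2b
5) 1651.376ms=3b +183.486ms=1/3b
6) 1834.862ms=10/3b +183.486ms=1/3b
7) 2018.349ms=11/3b +183.486ms=1/3b
Σ=4b of 4 (109bpm 2/4) — PASS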